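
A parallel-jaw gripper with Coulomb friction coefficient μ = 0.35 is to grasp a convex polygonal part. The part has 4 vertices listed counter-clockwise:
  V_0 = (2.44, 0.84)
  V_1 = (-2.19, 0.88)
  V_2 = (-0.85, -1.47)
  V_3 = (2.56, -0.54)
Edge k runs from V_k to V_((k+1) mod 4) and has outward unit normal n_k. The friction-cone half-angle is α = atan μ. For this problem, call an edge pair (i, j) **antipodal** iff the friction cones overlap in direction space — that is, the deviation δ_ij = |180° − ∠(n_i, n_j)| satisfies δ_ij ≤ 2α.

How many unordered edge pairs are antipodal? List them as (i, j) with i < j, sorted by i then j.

α = atan 0.35 = 19.29°;  2α = 38.58°
n_0 = (+0.0086, +1.0000)
n_1 = (-0.8687, -0.4953)
n_2 = (+0.2631, -0.9648)
n_3 = (+0.9962, +0.0866)
  (0,1): δ = 59.81°  ·
  (0,2): δ = 15.75°  ✓
  (0,3): δ = 95.46°  ·
  (1,2): δ = 104.44°  ·
  (1,3): δ = 24.72°  ✓
  (2,3): δ = 100.29°  ·
antipodal pairs: 2

count = 2; pairs: (0,2), (1,3)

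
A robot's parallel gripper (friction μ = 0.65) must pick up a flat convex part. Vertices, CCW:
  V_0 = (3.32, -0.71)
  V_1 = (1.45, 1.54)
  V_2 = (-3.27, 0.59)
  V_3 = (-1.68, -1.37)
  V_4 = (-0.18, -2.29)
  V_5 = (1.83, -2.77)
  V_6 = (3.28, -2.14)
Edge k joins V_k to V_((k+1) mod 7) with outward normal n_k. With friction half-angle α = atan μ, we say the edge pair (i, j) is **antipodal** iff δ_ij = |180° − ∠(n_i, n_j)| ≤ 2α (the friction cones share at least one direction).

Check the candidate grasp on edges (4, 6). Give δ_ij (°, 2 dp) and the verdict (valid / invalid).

δ = 78.17°, invalid

α = atan 0.65 = 33.02°;  2α = 66.05°
edge 4: e_4 = (+2.01, -0.48);  n_4 = (-0.2323, -0.9727)
edge 6: e_6 = (+0.04, +1.43);  n_6 = (+0.9996, -0.0280)
∠(n_4, n_6) = 101.83°
δ = |180° − 101.83°| = 78.17°
78.17° > 2α = 66.05°  →  invalid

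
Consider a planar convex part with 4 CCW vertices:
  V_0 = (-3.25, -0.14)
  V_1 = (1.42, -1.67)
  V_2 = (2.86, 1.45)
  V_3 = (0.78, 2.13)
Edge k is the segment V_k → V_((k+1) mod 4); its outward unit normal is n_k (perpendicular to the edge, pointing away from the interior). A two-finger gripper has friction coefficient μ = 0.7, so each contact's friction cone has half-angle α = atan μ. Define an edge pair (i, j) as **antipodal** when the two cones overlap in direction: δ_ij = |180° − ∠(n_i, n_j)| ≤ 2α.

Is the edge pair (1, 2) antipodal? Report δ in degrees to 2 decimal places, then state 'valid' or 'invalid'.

α = atan 0.7 = 34.99°;  2α = 69.98°
edge 1: e_1 = (+1.44, +3.12);  n_1 = (+0.9080, -0.4191)
edge 2: e_2 = (-2.08, +0.68);  n_2 = (+0.3107, +0.9505)
∠(n_1, n_2) = 96.67°
δ = |180° − 96.67°| = 83.33°
83.33° > 2α = 69.98°  →  invalid

δ = 83.33°, invalid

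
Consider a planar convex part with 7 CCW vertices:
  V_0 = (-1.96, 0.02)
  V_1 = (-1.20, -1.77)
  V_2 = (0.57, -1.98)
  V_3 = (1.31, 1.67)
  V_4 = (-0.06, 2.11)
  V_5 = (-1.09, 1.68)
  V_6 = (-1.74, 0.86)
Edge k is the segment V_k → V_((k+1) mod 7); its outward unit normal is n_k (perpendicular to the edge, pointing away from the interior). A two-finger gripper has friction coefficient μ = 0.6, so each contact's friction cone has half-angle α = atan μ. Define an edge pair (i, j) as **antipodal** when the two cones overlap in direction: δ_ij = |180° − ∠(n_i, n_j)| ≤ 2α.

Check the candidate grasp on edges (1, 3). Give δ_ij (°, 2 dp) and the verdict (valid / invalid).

α = atan 0.6 = 30.96°;  2α = 61.93°
edge 1: e_1 = (+1.77, -0.21);  n_1 = (-0.1178, -0.9930)
edge 3: e_3 = (-1.37, +0.44);  n_3 = (+0.3058, +0.9521)
∠(n_1, n_3) = 168.96°
δ = |180° − 168.96°| = 11.04°
11.04° ≤ 2α = 61.93°  →  valid

δ = 11.04°, valid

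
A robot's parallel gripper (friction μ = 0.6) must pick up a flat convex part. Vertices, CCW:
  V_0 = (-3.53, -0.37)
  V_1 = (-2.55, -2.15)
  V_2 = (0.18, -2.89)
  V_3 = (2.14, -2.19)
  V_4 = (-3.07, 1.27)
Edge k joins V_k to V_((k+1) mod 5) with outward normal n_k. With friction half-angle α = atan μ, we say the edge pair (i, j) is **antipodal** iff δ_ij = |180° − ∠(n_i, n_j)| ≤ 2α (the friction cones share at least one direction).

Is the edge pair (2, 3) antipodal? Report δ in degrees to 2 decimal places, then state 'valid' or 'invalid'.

α = atan 0.6 = 30.96°;  2α = 61.93°
edge 2: e_2 = (+1.96, +0.70);  n_2 = (+0.3363, -0.9417)
edge 3: e_3 = (-5.21, +3.46);  n_3 = (+0.5532, +0.8330)
∠(n_2, n_3) = 126.76°
δ = |180° − 126.76°| = 53.24°
53.24° ≤ 2α = 61.93°  →  valid

δ = 53.24°, valid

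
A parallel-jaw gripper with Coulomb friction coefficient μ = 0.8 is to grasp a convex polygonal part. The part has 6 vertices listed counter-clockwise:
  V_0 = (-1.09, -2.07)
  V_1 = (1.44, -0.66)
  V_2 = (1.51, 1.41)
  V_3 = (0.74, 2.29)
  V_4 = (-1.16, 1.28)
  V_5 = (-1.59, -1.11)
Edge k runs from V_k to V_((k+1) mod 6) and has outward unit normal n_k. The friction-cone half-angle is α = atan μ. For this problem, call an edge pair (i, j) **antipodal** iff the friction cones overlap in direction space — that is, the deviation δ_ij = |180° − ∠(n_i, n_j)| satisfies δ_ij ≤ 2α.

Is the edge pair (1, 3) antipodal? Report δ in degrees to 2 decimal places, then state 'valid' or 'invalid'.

α = atan 0.8 = 38.66°;  2α = 77.32°
edge 1: e_1 = (+0.07, +2.07);  n_1 = (+0.9994, -0.0338)
edge 3: e_3 = (-1.90, -1.01);  n_3 = (-0.4694, +0.8830)
∠(n_1, n_3) = 119.93°
δ = |180° − 119.93°| = 60.07°
60.07° ≤ 2α = 77.32°  →  valid

δ = 60.07°, valid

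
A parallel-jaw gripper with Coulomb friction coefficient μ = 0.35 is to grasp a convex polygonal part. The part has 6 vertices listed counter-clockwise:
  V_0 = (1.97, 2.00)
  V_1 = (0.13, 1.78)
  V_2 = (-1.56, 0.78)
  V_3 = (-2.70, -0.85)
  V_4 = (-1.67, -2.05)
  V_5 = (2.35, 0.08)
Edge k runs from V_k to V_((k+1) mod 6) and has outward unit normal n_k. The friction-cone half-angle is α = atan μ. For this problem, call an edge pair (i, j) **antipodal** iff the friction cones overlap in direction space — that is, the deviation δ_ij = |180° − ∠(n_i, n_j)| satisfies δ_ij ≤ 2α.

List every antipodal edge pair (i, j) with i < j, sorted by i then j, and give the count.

α = atan 0.35 = 19.29°;  2α = 38.58°
n_0 = (-0.1187, +0.9929)
n_1 = (-0.5092, +0.8606)
n_2 = (-0.8195, +0.5731)
n_3 = (-0.7588, -0.6513)
n_4 = (+0.4682, -0.8836)
n_5 = (+0.9810, +0.1942)
  (0,1): δ = 156.20°  ·
  (0,2): δ = 131.79°  ·
  (0,3): δ = 56.18°  ·
  (0,4): δ = 21.10°  ✓
  (0,5): δ = 94.38°  ·
  (1,2): δ = 155.58°  ·
  (1,3): δ = 79.97°  ·
  (1,4): δ = 2.70°  ✓
  (1,5): δ = 70.58°  ·
  (2,3): δ = 104.39°  ·
  (2,4): δ = 27.11°  ✓
  (2,5): δ = 46.16°  ·
  (3,4): δ = 102.72°  ·
  (3,5): δ = 29.45°  ✓
  (4,5): δ = 106.72°  ·
antipodal pairs: 4

count = 4; pairs: (0,4), (1,4), (2,4), (3,5)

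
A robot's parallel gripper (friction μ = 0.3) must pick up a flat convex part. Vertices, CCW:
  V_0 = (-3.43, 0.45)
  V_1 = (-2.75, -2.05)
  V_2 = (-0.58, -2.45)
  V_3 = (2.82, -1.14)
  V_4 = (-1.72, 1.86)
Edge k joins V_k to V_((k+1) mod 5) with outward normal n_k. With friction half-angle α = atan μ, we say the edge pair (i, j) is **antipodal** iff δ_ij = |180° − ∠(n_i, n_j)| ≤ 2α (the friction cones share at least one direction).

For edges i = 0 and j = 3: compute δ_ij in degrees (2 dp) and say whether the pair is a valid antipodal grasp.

δ = 41.33°, invalid

α = atan 0.3 = 16.70°;  2α = 33.40°
edge 0: e_0 = (+0.68, -2.50);  n_0 = (-0.9649, -0.2625)
edge 3: e_3 = (-4.54, +3.00);  n_3 = (+0.5513, +0.8343)
∠(n_0, n_3) = 138.67°
δ = |180° − 138.67°| = 41.33°
41.33° > 2α = 33.40°  →  invalid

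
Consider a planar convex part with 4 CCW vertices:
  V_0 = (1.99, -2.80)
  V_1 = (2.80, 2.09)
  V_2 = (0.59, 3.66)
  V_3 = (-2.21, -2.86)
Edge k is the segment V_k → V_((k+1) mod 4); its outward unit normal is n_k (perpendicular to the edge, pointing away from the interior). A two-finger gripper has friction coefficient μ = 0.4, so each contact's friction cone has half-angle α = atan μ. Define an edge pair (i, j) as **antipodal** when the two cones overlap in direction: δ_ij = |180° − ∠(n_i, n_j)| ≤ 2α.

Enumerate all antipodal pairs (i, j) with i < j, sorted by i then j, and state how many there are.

count = 2; pairs: (0,2), (1,3)

α = atan 0.4 = 21.80°;  2α = 43.60°
n_0 = (+0.9866, -0.1634)
n_1 = (+0.5791, +0.8152)
n_2 = (-0.9189, +0.3946)
n_3 = (+0.0143, -0.9999)
  (0,1): δ = 115.98°  ·
  (0,2): δ = 13.84°  ✓
  (0,3): δ = 100.22°  ·
  (1,2): δ = 77.85°  ·
  (1,3): δ = 36.21°  ✓
  (2,3): δ = 65.94°  ·
antipodal pairs: 2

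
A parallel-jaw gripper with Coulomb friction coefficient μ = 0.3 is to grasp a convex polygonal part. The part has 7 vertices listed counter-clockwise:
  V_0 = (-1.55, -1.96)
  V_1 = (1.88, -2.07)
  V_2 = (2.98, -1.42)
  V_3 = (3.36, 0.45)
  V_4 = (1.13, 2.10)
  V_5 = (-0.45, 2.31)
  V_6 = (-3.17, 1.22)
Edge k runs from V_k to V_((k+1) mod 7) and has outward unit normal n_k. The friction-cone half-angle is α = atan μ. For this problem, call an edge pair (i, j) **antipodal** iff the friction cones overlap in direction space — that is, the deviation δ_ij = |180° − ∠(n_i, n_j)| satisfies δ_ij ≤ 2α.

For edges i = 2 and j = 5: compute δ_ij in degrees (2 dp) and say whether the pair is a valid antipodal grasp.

α = atan 0.3 = 16.70°;  2α = 33.40°
edge 2: e_2 = (+0.38, +1.87);  n_2 = (+0.9800, -0.1991)
edge 5: e_5 = (-2.72, -1.09);  n_5 = (-0.3720, +0.9282)
∠(n_2, n_5) = 123.32°
δ = |180° − 123.32°| = 56.68°
56.68° > 2α = 33.40°  →  invalid

δ = 56.68°, invalid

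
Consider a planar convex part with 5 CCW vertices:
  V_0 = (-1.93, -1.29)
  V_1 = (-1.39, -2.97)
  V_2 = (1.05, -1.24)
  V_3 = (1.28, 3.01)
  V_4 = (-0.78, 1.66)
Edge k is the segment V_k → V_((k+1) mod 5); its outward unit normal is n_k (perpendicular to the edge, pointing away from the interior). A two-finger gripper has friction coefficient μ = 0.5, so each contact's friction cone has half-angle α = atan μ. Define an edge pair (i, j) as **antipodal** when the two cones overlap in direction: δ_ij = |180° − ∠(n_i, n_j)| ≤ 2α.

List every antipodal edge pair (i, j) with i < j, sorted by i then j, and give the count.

α = atan 0.5 = 26.57°;  2α = 53.13°
n_0 = (-0.9520, -0.3060)
n_1 = (+0.5784, -0.8158)
n_2 = (+0.9985, -0.0540)
n_3 = (-0.5481, +0.8364)
n_4 = (-0.9317, +0.3632)
  (0,1): δ = 72.48°  ·
  (0,2): δ = 20.92°  ✓
  (0,3): δ = 105.42°  ·
  (0,4): δ = 140.88°  ·
  (1,2): δ = 128.43°  ·
  (1,3): δ = 2.10°  ✓
  (1,4): δ = 33.37°  ✓
  (2,3): δ = 53.66°  ·
  (2,4): δ = 18.20°  ✓
  (3,4): δ = 144.54°  ·
antipodal pairs: 4

count = 4; pairs: (0,2), (1,3), (1,4), (2,4)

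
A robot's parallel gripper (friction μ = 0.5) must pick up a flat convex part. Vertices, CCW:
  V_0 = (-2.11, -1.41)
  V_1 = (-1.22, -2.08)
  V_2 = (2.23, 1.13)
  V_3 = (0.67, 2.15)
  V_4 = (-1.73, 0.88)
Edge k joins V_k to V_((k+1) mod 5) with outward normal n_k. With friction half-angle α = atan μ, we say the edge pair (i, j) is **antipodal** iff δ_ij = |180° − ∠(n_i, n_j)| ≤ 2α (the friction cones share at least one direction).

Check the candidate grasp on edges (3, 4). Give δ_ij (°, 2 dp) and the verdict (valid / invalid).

δ = 127.31°, invalid

α = atan 0.5 = 26.57°;  2α = 53.13°
edge 3: e_3 = (-2.40, -1.27);  n_3 = (-0.4677, +0.8839)
edge 4: e_4 = (-0.38, -2.29);  n_4 = (-0.9865, +0.1637)
∠(n_3, n_4) = 52.69°
δ = |180° − 52.69°| = 127.31°
127.31° > 2α = 53.13°  →  invalid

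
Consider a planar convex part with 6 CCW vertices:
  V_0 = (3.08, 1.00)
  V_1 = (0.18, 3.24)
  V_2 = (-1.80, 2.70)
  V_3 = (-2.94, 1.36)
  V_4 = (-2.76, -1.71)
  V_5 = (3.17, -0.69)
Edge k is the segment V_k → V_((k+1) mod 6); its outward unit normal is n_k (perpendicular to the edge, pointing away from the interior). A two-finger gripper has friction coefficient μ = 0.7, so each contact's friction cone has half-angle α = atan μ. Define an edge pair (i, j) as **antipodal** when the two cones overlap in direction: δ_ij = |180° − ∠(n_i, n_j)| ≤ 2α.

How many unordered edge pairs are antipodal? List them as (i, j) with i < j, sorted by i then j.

α = atan 0.7 = 34.99°;  2α = 69.98°
n_0 = (+0.6113, +0.7914)
n_1 = (-0.2631, +0.9648)
n_2 = (-0.7617, +0.6480)
n_3 = (-0.9983, -0.0585)
n_4 = (+0.1695, -0.9855)
n_5 = (+0.9986, +0.0532)
  (0,1): δ = 127.06°  ·
  (0,2): δ = 92.71°  ·
  (0,3): δ = 48.96°  ✓
  (0,4): δ = 47.44°  ✓
  (0,5): δ = 130.73°  ·
  (1,2): δ = 145.64°  ·
  (1,3): δ = 101.90°  ·
  (1,4): δ = 5.50°  ✓
  (1,5): δ = 77.79°  ·
  (2,3): δ = 136.26°  ·
  (2,4): δ = 39.85°  ✓
  (2,5): δ = 43.44°  ✓
  (3,4): δ = 83.60°  ·
  (3,5): δ = 0.31°  ✓
  (4,5): δ = 96.71°  ·
antipodal pairs: 6

count = 6; pairs: (0,3), (0,4), (1,4), (2,4), (2,5), (3,5)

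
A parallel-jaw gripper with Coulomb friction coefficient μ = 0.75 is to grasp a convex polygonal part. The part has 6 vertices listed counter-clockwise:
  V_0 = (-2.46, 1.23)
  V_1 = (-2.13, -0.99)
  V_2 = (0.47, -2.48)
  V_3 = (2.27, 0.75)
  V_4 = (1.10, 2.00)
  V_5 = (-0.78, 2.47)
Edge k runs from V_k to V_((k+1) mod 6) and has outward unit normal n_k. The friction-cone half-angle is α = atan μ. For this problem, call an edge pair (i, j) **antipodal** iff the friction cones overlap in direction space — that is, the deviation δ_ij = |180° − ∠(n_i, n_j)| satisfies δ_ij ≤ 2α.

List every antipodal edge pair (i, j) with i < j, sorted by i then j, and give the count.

α = atan 0.75 = 36.87°;  2α = 73.74°
n_0 = (-0.9891, -0.1470)
n_1 = (-0.4972, -0.8676)
n_2 = (+0.8735, -0.4868)
n_3 = (+0.7301, +0.6834)
n_4 = (+0.2425, +0.9701)
n_5 = (-0.5939, +0.8046)
  (0,1): δ = 128.27°  ·
  (0,2): δ = 37.58°  ✓
  (0,3): δ = 34.65°  ✓
  (0,4): δ = 67.51°  ✓
  (0,5): δ = 117.98°  ·
  (1,2): δ = 89.31°  ·
  (1,3): δ = 17.08°  ✓
  (1,4): δ = 15.78°  ✓
  (1,5): δ = 66.25°  ✓
  (2,3): δ = 107.76°  ·
  (2,4): δ = 74.91°  ·
  (2,5): δ = 24.44°  ✓
  (3,4): δ = 147.14°  ·
  (3,5): δ = 96.68°  ·
  (4,5): δ = 129.53°  ·
antipodal pairs: 7

count = 7; pairs: (0,2), (0,3), (0,4), (1,3), (1,4), (1,5), (2,5)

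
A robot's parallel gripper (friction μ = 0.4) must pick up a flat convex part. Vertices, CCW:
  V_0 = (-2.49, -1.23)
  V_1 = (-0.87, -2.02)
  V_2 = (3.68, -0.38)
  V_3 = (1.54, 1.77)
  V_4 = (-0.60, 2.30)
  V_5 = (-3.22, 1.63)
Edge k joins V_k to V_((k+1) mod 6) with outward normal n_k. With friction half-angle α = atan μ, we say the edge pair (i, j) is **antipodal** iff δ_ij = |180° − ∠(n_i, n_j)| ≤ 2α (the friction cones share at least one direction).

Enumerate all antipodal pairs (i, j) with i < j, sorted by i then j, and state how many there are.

count = 6; pairs: (0,2), (0,3), (0,4), (1,3), (1,4), (2,5)

α = atan 0.4 = 21.80°;  2α = 43.60°
n_0 = (-0.4383, -0.8988)
n_1 = (+0.3391, -0.9408)
n_2 = (+0.7088, +0.7055)
n_3 = (+0.2404, +0.9707)
n_4 = (-0.2478, +0.9688)
n_5 = (-0.9689, -0.2473)
  (0,1): δ = 134.18°  ·
  (0,2): δ = 19.14°  ✓
  (0,3): δ = 12.09°  ✓
  (0,4): δ = 40.34°  ✓
  (0,5): δ = 130.32°  ·
  (1,2): δ = 64.95°  ·
  (1,3): δ = 33.73°  ✓
  (1,4): δ = 5.48°  ✓
  (1,5): δ = 84.50°  ·
  (2,3): δ = 148.78°  ·
  (2,4): δ = 120.52°  ·
  (2,5): δ = 30.55°  ✓
  (3,4): δ = 151.75°  ·
  (3,5): δ = 61.77°  ·
  (4,5): δ = 90.03°  ·
antipodal pairs: 6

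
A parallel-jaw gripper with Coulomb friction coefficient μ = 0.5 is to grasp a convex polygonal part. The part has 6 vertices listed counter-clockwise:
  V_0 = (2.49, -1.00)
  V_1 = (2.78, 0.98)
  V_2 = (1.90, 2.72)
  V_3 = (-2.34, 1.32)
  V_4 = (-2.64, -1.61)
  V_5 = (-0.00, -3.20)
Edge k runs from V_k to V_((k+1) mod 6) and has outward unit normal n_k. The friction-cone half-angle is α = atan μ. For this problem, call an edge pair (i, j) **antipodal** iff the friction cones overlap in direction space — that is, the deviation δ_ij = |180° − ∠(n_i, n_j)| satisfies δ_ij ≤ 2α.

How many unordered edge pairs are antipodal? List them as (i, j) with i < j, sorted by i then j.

count = 6; pairs: (0,3), (1,3), (1,4), (2,4), (2,5), (3,5)

α = atan 0.5 = 26.57°;  2α = 53.13°
n_0 = (+0.9894, -0.1449)
n_1 = (+0.8924, +0.4513)
n_2 = (-0.3135, +0.9496)
n_3 = (-0.9948, +0.1019)
n_4 = (-0.5159, -0.8566)
n_5 = (+0.6621, -0.7494)
  (0,1): δ = 144.84°  ·
  (0,2): δ = 63.39°  ·
  (0,3): δ = 2.49°  ✓
  (0,4): δ = 67.27°  ·
  (0,5): δ = 139.79°  ·
  (1,2): δ = 98.56°  ·
  (1,3): δ = 32.67°  ✓
  (1,4): δ = 32.11°  ✓
  (1,5): δ = 104.63°  ·
  (2,3): δ = 114.12°  ·
  (2,4): δ = 49.33°  ✓
  (2,5): δ = 23.19°  ✓
  (3,4): δ = 115.21°  ·
  (3,5): δ = 42.69°  ✓
  (4,5): δ = 107.48°  ·
antipodal pairs: 6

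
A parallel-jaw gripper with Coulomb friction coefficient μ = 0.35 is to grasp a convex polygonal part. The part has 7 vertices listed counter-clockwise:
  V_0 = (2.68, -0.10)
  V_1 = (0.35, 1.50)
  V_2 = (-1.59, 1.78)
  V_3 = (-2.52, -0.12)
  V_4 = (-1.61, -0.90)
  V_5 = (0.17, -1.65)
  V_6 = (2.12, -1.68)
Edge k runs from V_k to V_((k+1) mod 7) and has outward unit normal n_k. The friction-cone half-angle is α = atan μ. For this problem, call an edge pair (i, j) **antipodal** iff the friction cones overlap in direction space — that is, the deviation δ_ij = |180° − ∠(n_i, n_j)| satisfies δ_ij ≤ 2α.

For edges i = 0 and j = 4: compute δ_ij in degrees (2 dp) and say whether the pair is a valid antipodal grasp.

δ = 11.63°, valid

α = atan 0.35 = 19.29°;  2α = 38.58°
edge 0: e_0 = (-2.33, +1.60);  n_0 = (+0.5661, +0.8244)
edge 4: e_4 = (+1.78, -0.75);  n_4 = (-0.3883, -0.9215)
∠(n_0, n_4) = 168.37°
δ = |180° − 168.37°| = 11.63°
11.63° ≤ 2α = 38.58°  →  valid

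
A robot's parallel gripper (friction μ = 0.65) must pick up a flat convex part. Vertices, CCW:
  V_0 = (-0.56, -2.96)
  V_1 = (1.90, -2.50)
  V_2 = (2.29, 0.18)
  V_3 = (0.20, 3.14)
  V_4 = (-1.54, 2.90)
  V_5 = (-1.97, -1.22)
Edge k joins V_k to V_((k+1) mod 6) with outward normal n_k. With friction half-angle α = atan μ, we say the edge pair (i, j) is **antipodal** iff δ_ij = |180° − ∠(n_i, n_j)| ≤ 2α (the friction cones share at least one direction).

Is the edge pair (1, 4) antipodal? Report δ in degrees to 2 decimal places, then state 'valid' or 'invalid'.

α = atan 0.65 = 33.02°;  2α = 66.05°
edge 1: e_1 = (+0.39, +2.68);  n_1 = (+0.9896, -0.1440)
edge 4: e_4 = (-0.43, -4.12);  n_4 = (-0.9946, +0.1038)
∠(n_1, n_4) = 177.68°
δ = |180° − 177.68°| = 2.32°
2.32° ≤ 2α = 66.05°  →  valid

δ = 2.32°, valid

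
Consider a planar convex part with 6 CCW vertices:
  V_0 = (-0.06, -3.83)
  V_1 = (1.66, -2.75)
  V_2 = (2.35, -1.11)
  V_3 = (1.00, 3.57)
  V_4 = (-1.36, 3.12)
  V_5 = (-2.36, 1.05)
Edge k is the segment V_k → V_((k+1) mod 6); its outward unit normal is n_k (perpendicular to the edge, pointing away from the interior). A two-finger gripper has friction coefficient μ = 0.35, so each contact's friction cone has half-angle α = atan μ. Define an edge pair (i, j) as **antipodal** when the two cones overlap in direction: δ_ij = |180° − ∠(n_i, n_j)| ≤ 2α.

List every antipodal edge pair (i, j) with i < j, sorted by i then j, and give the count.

count = 4; pairs: (0,3), (0,4), (1,4), (2,5)

α = atan 0.35 = 19.29°;  2α = 38.58°
n_0 = (+0.5318, -0.8469)
n_1 = (+0.9217, -0.3878)
n_2 = (+0.9608, +0.2772)
n_3 = (-0.1873, +0.9823)
n_4 = (-0.9004, +0.4350)
n_5 = (-0.9046, -0.4263)
  (0,1): δ = 144.94°  ·
  (0,2): δ = 106.03°  ·
  (0,3): δ = 21.33°  ✓
  (0,4): δ = 32.09°  ✓
  (0,5): δ = 83.11°  ·
  (1,2): δ = 141.09°  ·
  (1,3): δ = 56.39°  ·
  (1,4): δ = 2.97°  ✓
  (1,5): δ = 48.05°  ·
  (2,3): δ = 95.30°  ·
  (2,4): δ = 41.88°  ·
  (2,5): δ = 9.14°  ✓
  (3,4): δ = 126.58°  ·
  (3,5): δ = 75.56°  ·
  (4,5): δ = 128.98°  ·
antipodal pairs: 4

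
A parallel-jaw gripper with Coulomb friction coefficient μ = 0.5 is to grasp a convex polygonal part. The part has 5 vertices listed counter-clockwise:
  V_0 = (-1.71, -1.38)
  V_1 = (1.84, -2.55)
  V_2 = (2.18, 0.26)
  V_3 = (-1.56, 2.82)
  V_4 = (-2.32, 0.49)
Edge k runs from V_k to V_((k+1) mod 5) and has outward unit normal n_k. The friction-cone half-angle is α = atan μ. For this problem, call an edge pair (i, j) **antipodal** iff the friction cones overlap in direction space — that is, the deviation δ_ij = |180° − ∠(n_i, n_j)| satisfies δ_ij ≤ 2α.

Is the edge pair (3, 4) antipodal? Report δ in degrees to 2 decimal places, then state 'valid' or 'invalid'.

δ = 143.87°, invalid

α = atan 0.5 = 26.57°;  2α = 53.13°
edge 3: e_3 = (-0.76, -2.33);  n_3 = (-0.9507, +0.3101)
edge 4: e_4 = (+0.61, -1.87);  n_4 = (-0.9507, -0.3101)
∠(n_3, n_4) = 36.13°
δ = |180° − 36.13°| = 143.87°
143.87° > 2α = 53.13°  →  invalid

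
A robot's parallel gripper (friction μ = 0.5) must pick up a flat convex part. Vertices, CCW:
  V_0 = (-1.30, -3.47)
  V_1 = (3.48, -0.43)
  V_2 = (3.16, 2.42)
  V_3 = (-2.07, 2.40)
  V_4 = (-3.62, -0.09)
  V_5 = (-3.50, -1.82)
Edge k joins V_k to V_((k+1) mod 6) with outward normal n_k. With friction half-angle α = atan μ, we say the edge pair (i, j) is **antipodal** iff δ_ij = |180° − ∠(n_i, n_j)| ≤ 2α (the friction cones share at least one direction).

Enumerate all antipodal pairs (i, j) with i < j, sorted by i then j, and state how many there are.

α = atan 0.5 = 26.57°;  2α = 53.13°
n_0 = (+0.5366, -0.8438)
n_1 = (+0.9938, +0.1116)
n_2 = (-0.0038, +1.0000)
n_3 = (-0.8490, +0.5285)
n_4 = (-0.9976, -0.0692)
n_5 = (-0.6000, -0.8000)
  (0,1): δ = 116.05°  ·
  (0,2): δ = 32.24°  ✓
  (0,3): δ = 25.64°  ✓
  (0,4): δ = 61.51°  ·
  (0,5): δ = 110.67°  ·
  (1,2): δ = 96.19°  ·
  (1,3): δ = 38.31°  ✓
  (1,4): δ = 2.44°  ✓
  (1,5): δ = 46.72°  ✓
  (2,3): δ = 122.12°  ·
  (2,4): δ = 86.25°  ·
  (2,5): δ = 37.09°  ✓
  (3,4): δ = 144.13°  ·
  (3,5): δ = 94.97°  ·
  (4,5): δ = 130.84°  ·
antipodal pairs: 6

count = 6; pairs: (0,2), (0,3), (1,3), (1,4), (1,5), (2,5)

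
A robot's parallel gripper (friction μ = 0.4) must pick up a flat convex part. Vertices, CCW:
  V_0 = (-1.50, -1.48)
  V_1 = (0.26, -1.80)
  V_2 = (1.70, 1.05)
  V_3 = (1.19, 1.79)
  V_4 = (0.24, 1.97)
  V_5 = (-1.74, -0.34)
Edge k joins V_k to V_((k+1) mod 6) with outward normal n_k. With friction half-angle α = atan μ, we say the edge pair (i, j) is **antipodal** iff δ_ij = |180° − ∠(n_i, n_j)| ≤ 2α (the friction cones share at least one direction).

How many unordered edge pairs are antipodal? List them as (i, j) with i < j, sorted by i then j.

count = 4; pairs: (0,3), (1,4), (1,5), (2,5)

α = atan 0.4 = 21.80°;  2α = 43.60°
n_0 = (-0.1789, -0.9839)
n_1 = (+0.8925, -0.4510)
n_2 = (+0.8234, +0.5675)
n_3 = (+0.1862, +0.9825)
n_4 = (-0.7593, +0.6508)
n_5 = (-0.9785, -0.2060)
  (0,1): δ = 106.50°  ·
  (0,2): δ = 45.12°  ·
  (0,3): δ = 0.42°  ✓
  (0,4): δ = 59.70°  ·
  (0,5): δ = 112.19°  ·
  (1,2): δ = 118.62°  ·
  (1,3): δ = 73.92°  ·
  (1,4): δ = 13.80°  ✓
  (1,5): δ = 38.69°  ✓
  (2,3): δ = 135.30°  ·
  (2,4): δ = 75.18°  ·
  (2,5): δ = 22.69°  ✓
  (3,4): δ = 119.87°  ·
  (3,5): δ = 67.38°  ·
  (4,5): δ = 127.51°  ·
antipodal pairs: 4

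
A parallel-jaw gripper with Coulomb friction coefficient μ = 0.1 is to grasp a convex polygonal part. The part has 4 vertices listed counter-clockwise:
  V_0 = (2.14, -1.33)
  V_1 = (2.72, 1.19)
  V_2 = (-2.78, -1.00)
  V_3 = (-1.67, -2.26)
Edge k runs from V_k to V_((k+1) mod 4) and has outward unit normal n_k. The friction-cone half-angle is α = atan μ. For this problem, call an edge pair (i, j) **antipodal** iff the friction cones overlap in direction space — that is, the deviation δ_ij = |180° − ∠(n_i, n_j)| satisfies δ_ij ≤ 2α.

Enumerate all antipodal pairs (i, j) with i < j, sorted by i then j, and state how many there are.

α = atan 0.1 = 5.71°;  2α = 11.42°
n_0 = (+0.9745, -0.2243)
n_1 = (-0.3699, +0.9291)
n_2 = (-0.7504, -0.6610)
n_3 = (+0.2371, -0.9715)
  (0,1): δ = 55.33°  ·
  (0,2): δ = 54.34°  ·
  (0,3): δ = 116.68°  ·
  (1,2): δ = 70.33°  ·
  (1,3): δ = 7.99°  ✓
  (2,3): δ = 117.66°  ·
antipodal pairs: 1

count = 1; pairs: (1,3)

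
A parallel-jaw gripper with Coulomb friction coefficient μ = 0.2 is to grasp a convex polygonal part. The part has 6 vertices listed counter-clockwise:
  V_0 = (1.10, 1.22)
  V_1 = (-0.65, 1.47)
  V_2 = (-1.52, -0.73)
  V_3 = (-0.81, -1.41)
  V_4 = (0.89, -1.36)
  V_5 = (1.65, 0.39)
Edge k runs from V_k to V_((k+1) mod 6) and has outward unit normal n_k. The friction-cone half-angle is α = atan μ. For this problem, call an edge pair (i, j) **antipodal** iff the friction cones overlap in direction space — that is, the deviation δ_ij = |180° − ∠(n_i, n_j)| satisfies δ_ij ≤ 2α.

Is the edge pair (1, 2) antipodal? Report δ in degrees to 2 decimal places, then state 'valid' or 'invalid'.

α = atan 0.2 = 11.31°;  2α = 22.62°
edge 1: e_1 = (-0.87, -2.20);  n_1 = (-0.9299, +0.3677)
edge 2: e_2 = (+0.71, -0.68);  n_2 = (-0.6917, -0.7222)
∠(n_1, n_2) = 67.81°
δ = |180° − 67.81°| = 112.19°
112.19° > 2α = 22.62°  →  invalid

δ = 112.19°, invalid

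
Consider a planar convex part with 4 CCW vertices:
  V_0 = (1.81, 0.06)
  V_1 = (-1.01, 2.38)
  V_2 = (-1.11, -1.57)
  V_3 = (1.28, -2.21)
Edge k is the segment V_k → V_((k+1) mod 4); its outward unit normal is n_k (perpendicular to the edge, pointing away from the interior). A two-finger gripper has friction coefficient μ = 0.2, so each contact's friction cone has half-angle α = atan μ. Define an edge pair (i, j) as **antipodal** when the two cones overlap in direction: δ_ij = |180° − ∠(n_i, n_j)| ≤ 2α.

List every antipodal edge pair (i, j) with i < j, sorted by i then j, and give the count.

α = atan 0.2 = 11.31°;  2α = 22.62°
n_0 = (+0.6353, +0.7722)
n_1 = (-0.9997, +0.0253)
n_2 = (-0.2587, -0.9660)
n_3 = (+0.9738, -0.2274)
  (0,1): δ = 52.01°  ·
  (0,2): δ = 24.45°  ·
  (0,3): δ = 116.30°  ·
  (1,2): δ = 103.54°  ·
  (1,3): δ = 11.69°  ✓
  (2,3): δ = 88.15°  ·
antipodal pairs: 1

count = 1; pairs: (1,3)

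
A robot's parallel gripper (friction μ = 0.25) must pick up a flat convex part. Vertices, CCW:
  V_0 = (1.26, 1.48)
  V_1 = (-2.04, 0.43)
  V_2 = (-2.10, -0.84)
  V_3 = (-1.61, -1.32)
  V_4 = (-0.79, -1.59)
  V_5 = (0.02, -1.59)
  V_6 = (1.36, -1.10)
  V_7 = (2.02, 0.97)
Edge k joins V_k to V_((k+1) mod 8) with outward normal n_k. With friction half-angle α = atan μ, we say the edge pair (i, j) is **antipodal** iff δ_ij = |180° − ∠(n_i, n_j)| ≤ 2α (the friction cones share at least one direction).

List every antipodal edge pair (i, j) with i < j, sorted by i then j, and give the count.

α = atan 0.25 = 14.04°;  2α = 28.07°
n_0 = (-0.3032, +0.9529)
n_1 = (-0.9989, +0.0472)
n_2 = (-0.6998, -0.7144)
n_3 = (-0.3128, -0.9498)
n_4 = (+0.0000, -1.0000)
n_5 = (+0.3434, -0.9392)
n_6 = (+0.9527, -0.3038)
n_7 = (+0.5572, +0.8304)
  (0,1): δ = 110.36°  ·
  (0,2): δ = 62.06°  ·
  (0,3): δ = 35.88°  ·
  (0,4): δ = 17.65°  ✓
  (0,5): δ = 2.44°  ✓
  (0,6): δ = 54.67°  ·
  (0,7): δ = 128.49°  ·
  (1,2): δ = 131.70°  ·
  (1,3): δ = 105.52°  ·
  (1,4): δ = 87.30°  ·
  (1,5): δ = 67.21°  ·
  (1,6): δ = 14.98°  ✓
  (1,7): δ = 58.84°  ·
  (2,3): δ = 153.82°  ·
  (2,4): δ = 135.59°  ·
  (2,5): δ = 115.50°  ·
  (2,6): δ = 63.28°  ·
  (2,7): δ = 10.55°  ✓
  (3,4): δ = 161.77°  ·
  (3,5): δ = 141.69°  ·
  (3,6): δ = 89.46°  ·
  (3,7): δ = 15.64°  ✓
  (4,5): δ = 159.91°  ·
  (4,6): δ = 107.68°  ·
  (4,7): δ = 33.86°  ·
  (5,6): δ = 127.77°  ·
  (5,7): δ = 53.95°  ·
  (6,7): δ = 106.18°  ·
antipodal pairs: 5

count = 5; pairs: (0,4), (0,5), (1,6), (2,7), (3,7)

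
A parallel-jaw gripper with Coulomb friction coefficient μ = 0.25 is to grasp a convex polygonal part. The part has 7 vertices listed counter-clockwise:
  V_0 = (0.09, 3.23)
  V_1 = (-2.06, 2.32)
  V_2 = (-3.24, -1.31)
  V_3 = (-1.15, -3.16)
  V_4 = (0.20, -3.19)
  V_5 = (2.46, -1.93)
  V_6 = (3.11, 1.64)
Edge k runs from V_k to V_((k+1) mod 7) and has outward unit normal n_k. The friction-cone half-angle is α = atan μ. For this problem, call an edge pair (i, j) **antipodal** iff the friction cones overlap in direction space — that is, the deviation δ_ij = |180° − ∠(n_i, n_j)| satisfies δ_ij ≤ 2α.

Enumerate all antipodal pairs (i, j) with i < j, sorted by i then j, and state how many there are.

count = 5; pairs: (0,3), (0,4), (1,5), (2,6), (3,6)

α = atan 0.25 = 14.04°;  2α = 28.07°
n_0 = (-0.3898, +0.9209)
n_1 = (-0.9510, +0.3091)
n_2 = (-0.6628, -0.7488)
n_3 = (-0.0222, -0.9998)
n_4 = (+0.4870, -0.8734)
n_5 = (+0.9838, -0.1791)
n_6 = (+0.4659, +0.8849)
  (0,1): δ = 130.95°  ·
  (0,2): δ = 64.46°  ·
  (0,3): δ = 24.21°  ✓
  (0,4): δ = 6.20°  ✓
  (0,5): δ = 56.74°  ·
  (0,6): δ = 129.29°  ·
  (1,2): δ = 113.51°  ·
  (1,3): δ = 73.27°  ·
  (1,4): δ = 42.85°  ·
  (1,5): δ = 7.69°  ✓
  (1,6): δ = 80.24°  ·
  (2,3): δ = 139.76°  ·
  (2,4): δ = 109.35°  ·
  (2,5): δ = 58.80°  ·
  (2,6): δ = 13.75°  ✓
  (3,4): δ = 149.59°  ·
  (3,5): δ = 99.05°  ·
  (3,6): δ = 26.49°  ✓
  (4,5): δ = 129.46°  ·
  (4,6): δ = 56.91°  ·
  (5,6): δ = 107.45°  ·
antipodal pairs: 5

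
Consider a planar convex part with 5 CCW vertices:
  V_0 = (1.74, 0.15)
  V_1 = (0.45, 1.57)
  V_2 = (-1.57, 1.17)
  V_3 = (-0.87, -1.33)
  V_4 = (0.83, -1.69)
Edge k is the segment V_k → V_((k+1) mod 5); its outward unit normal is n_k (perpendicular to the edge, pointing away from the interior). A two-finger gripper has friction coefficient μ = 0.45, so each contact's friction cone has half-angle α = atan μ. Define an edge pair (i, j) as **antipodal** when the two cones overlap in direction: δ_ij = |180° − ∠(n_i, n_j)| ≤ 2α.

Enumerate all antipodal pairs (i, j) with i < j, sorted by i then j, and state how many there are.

count = 4; pairs: (0,2), (0,3), (1,3), (2,4)

α = atan 0.45 = 24.23°;  2α = 48.46°
n_0 = (+0.7402, +0.6724)
n_1 = (-0.1942, +0.9810)
n_2 = (-0.9630, -0.2696)
n_3 = (-0.2072, -0.9783)
n_4 = (+0.8964, -0.4433)
  (0,1): δ = 121.05°  ·
  (0,2): δ = 26.61°  ✓
  (0,3): δ = 35.79°  ✓
  (0,4): δ = 111.43°  ·
  (1,2): δ = 85.56°  ·
  (1,3): δ = 23.16°  ✓
  (1,4): δ = 52.48°  ·
  (2,3): δ = 117.60°  ·
  (2,4): δ = 41.96°  ✓
  (3,4): δ = 104.36°  ·
antipodal pairs: 4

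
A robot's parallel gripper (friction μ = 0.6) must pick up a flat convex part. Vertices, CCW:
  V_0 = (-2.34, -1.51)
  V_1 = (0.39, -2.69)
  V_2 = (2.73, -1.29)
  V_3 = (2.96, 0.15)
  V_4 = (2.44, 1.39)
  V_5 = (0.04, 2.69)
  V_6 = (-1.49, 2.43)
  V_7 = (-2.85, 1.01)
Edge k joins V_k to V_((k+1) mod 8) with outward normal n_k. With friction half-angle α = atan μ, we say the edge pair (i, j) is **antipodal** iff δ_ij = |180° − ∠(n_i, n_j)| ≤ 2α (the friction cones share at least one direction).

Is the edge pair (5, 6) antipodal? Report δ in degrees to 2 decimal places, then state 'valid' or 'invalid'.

α = atan 0.6 = 30.96°;  2α = 61.93°
edge 5: e_5 = (-1.53, -0.26);  n_5 = (-0.1675, +0.9859)
edge 6: e_6 = (-1.36, -1.42);  n_6 = (-0.7222, +0.6917)
∠(n_5, n_6) = 36.59°
δ = |180° − 36.59°| = 143.41°
143.41° > 2α = 61.93°  →  invalid

δ = 143.41°, invalid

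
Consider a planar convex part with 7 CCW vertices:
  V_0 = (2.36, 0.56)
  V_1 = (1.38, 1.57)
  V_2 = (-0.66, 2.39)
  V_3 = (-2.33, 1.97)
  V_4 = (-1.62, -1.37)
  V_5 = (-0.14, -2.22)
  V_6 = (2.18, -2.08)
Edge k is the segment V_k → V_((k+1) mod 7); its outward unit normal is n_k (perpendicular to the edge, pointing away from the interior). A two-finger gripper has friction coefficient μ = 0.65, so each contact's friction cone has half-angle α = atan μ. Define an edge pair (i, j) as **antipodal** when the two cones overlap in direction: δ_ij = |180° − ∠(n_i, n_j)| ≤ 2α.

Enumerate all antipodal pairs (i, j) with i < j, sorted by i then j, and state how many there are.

count = 10; pairs: (0,3), (0,4), (0,5), (1,3), (1,4), (1,5), (2,4), (2,5), (3,6), (4,6)

α = atan 0.65 = 33.02°;  2α = 66.05°
n_0 = (+0.7177, +0.6964)
n_1 = (+0.3730, +0.9278)
n_2 = (-0.2439, +0.9698)
n_3 = (-0.9781, -0.2079)
n_4 = (-0.4980, -0.8672)
n_5 = (+0.0602, -0.9982)
n_6 = (+0.9977, -0.0680)
  (0,1): δ = 156.03°  ·
  (0,2): δ = 120.02°  ·
  (0,3): δ = 32.14°  ✓
  (0,4): δ = 15.99°  ✓
  (0,5): δ = 49.32°  ✓
  (0,6): δ = 131.96°  ·
  (1,2): δ = 143.98°  ·
  (1,3): δ = 56.10°  ✓
  (1,4): δ = 7.97°  ✓
  (1,5): δ = 25.35°  ✓
  (1,6): δ = 108.00°  ·
  (2,3): δ = 92.12°  ·
  (2,4): δ = 43.99°  ✓
  (2,5): δ = 10.66°  ✓
  (2,6): δ = 71.98°  ·
  (3,4): δ = 131.87°  ·
  (3,5): δ = 98.55°  ·
  (3,6): δ = 15.90°  ✓
  (4,5): δ = 146.68°  ·
  (4,6): δ = 64.03°  ✓
  (5,6): δ = 97.35°  ·
antipodal pairs: 10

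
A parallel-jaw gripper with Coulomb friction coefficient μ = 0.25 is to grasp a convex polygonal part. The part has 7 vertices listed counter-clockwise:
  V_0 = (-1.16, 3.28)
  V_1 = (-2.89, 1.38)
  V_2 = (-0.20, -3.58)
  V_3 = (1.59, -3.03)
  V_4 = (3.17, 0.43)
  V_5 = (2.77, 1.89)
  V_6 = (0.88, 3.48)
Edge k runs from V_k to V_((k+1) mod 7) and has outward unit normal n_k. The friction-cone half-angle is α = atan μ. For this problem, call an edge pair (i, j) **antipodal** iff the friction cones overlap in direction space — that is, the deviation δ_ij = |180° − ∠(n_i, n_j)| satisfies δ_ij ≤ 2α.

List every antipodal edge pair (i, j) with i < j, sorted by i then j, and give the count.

α = atan 0.25 = 14.04°;  2α = 28.07°
n_0 = (-0.7394, +0.6733)
n_1 = (-0.8790, -0.4767)
n_2 = (+0.2937, -0.9559)
n_3 = (+0.9096, -0.4154)
n_4 = (+0.9645, +0.2642)
n_5 = (+0.6438, +0.7652)
n_6 = (-0.0976, +0.9952)
  (0,1): δ = 109.21°  ·
  (0,2): δ = 30.60°  ·
  (0,3): δ = 17.77°  ✓
  (0,4): δ = 57.64°  ·
  (0,5): δ = 92.25°  ·
  (0,6): δ = 137.92°  ·
  (1,2): δ = 101.39°  ·
  (1,3): δ = 53.02°  ·
  (1,4): δ = 13.15°  ✓
  (1,5): δ = 21.45°  ✓
  (1,6): δ = 67.13°  ·
  (2,3): δ = 131.62°  ·
  (2,4): δ = 91.76°  ·
  (2,5): δ = 57.15°  ·
  (2,6): δ = 11.48°  ✓
  (3,4): δ = 140.13°  ·
  (3,5): δ = 105.53°  ·
  (3,6): δ = 59.86°  ·
  (4,5): δ = 145.39°  ·
  (4,6): δ = 99.72°  ·
  (5,6): δ = 134.33°  ·
antipodal pairs: 4

count = 4; pairs: (0,3), (1,4), (1,5), (2,6)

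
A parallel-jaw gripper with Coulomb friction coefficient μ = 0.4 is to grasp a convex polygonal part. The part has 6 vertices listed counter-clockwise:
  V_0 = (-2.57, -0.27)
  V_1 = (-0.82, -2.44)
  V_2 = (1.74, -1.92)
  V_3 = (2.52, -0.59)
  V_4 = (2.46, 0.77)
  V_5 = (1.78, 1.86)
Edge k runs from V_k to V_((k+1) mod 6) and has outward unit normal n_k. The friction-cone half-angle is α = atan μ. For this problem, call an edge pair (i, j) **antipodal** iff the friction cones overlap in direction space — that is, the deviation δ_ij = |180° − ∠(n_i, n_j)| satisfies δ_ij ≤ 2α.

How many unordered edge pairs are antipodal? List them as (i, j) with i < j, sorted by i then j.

α = atan 0.4 = 21.80°;  2α = 43.60°
n_0 = (-0.7784, -0.6278)
n_1 = (+0.1991, -0.9800)
n_2 = (+0.8626, -0.5059)
n_3 = (+0.9990, +0.0441)
n_4 = (+0.8484, +0.5293)
n_5 = (-0.4398, +0.8981)
  (0,1): δ = 117.40°  ·
  (0,2): δ = 69.27°  ·
  (0,3): δ = 36.36°  ✓
  (0,4): δ = 6.93°  ✓
  (0,5): δ = 77.20°  ·
  (1,2): δ = 131.87°  ·
  (1,3): δ = 98.96°  ·
  (1,4): δ = 69.52°  ·
  (1,5): δ = 14.61°  ✓
  (2,3): δ = 147.08°  ·
  (2,4): δ = 117.65°  ·
  (2,5): δ = 33.52°  ✓
  (3,4): δ = 150.57°  ·
  (3,5): δ = 66.44°  ·
  (4,5): δ = 95.87°  ·
antipodal pairs: 4

count = 4; pairs: (0,3), (0,4), (1,5), (2,5)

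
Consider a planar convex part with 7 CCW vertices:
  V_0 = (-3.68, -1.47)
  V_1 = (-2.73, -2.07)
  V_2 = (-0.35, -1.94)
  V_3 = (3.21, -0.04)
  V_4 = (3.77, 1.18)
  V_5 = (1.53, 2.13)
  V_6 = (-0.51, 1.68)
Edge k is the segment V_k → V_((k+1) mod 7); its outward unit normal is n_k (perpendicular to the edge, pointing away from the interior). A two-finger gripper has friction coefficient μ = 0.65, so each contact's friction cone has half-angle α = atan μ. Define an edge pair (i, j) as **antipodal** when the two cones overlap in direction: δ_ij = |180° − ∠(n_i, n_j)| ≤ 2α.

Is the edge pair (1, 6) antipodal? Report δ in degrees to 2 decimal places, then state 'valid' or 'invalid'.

δ = 41.69°, valid

α = atan 0.65 = 33.02°;  2α = 66.05°
edge 1: e_1 = (+2.38, +0.13);  n_1 = (+0.0545, -0.9985)
edge 6: e_6 = (-3.17, -3.15);  n_6 = (-0.7049, +0.7093)
∠(n_1, n_6) = 138.31°
δ = |180° − 138.31°| = 41.69°
41.69° ≤ 2α = 66.05°  →  valid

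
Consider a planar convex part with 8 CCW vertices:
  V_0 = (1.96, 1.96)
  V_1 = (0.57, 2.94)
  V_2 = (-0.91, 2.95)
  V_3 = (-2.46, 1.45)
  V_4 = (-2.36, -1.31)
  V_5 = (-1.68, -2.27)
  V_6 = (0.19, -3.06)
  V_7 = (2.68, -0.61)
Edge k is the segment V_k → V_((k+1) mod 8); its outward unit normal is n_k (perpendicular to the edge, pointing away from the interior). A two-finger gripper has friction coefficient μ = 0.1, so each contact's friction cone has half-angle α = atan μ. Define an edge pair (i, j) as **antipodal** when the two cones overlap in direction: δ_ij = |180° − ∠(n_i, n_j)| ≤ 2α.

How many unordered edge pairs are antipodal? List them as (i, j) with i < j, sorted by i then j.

count = 1; pairs: (2,6)

α = atan 0.1 = 5.71°;  2α = 11.42°
n_0 = (+0.5762, +0.8173)
n_1 = (+0.0068, +1.0000)
n_2 = (-0.6954, +0.7186)
n_3 = (-0.9993, -0.0362)
n_4 = (-0.8160, -0.5780)
n_5 = (-0.3892, -0.9212)
n_6 = (+0.7014, -0.7128)
n_7 = (+0.9629, +0.2698)
  (0,1): δ = 145.20°  ·
  (0,2): δ = 100.75°  ·
  (0,3): δ = 52.74°  ·
  (0,4): δ = 19.50°  ·
  (0,5): δ = 12.28°  ·
  (0,6): δ = 79.72°  ·
  (0,7): δ = 140.84°  ·
  (1,2): δ = 135.55°  ·
  (1,3): δ = 87.54°  ·
  (1,4): δ = 54.30°  ·
  (1,5): δ = 22.51°  ·
  (1,6): δ = 44.92°  ·
  (1,7): δ = 106.04°  ·
  (2,3): δ = 131.99°  ·
  (2,4): δ = 98.75°  ·
  (2,5): δ = 66.96°  ·
  (2,6): δ = 0.48°  ✓
  (2,7): δ = 61.59°  ·
  (3,4): δ = 146.76°  ·
  (3,5): δ = 114.98°  ·
  (3,6): δ = 47.54°  ·
  (3,7): δ = 13.58°  ·
  (4,5): δ = 148.21°  ·
  (4,6): δ = 80.78°  ·
  (4,7): δ = 19.66°  ·
  (5,6): δ = 112.56°  ·
  (5,7): δ = 51.45°  ·
  (6,7): δ = 118.89°  ·
antipodal pairs: 1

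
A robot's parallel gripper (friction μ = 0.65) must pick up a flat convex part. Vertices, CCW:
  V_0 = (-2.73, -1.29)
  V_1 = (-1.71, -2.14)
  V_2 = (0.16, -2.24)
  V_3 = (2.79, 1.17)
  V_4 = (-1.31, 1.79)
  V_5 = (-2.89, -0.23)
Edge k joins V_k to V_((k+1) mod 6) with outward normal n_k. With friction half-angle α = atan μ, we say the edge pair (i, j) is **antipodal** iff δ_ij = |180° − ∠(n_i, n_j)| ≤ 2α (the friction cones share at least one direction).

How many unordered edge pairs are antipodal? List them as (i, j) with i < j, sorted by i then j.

count = 6; pairs: (0,3), (1,3), (1,4), (2,3), (2,4), (2,5)

α = atan 0.65 = 33.02°;  2α = 66.05°
n_0 = (-0.6402, -0.7682)
n_1 = (-0.0534, -0.9986)
n_2 = (+0.7918, -0.6107)
n_3 = (+0.1495, +0.9888)
n_4 = (-0.7877, +0.6161)
n_5 = (-0.9888, -0.1493)
  (0,1): δ = 143.26°  ·
  (0,2): δ = 87.84°  ·
  (0,3): δ = 31.21°  ✓
  (0,4): δ = 91.77°  ·
  (0,5): δ = 138.39°  ·
  (1,2): δ = 124.58°  ·
  (1,3): δ = 5.54°  ✓
  (1,4): δ = 55.03°  ✓
  (1,5): δ = 101.64°  ·
  (2,3): δ = 60.96°  ✓
  (2,4): δ = 0.39°  ✓
  (2,5): δ = 46.23°  ✓
  (3,4): δ = 119.43°  ·
  (3,5): δ = 72.82°  ·
  (4,5): δ = 133.38°  ·
antipodal pairs: 6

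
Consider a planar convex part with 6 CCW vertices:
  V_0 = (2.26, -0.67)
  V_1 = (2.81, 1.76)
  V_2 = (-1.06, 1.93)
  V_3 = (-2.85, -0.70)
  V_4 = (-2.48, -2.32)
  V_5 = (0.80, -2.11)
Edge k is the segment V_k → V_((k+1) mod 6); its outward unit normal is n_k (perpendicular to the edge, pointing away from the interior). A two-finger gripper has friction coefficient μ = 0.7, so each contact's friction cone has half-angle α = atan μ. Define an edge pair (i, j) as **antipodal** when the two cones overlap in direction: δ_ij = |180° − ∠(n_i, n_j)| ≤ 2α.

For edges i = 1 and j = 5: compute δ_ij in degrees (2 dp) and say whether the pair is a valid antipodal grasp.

α = atan 0.7 = 34.99°;  2α = 69.98°
edge 1: e_1 = (-3.87, +0.17);  n_1 = (+0.0439, +0.9990)
edge 5: e_5 = (+1.46, +1.44);  n_5 = (+0.7022, -0.7120)
∠(n_1, n_5) = 132.88°
δ = |180° − 132.88°| = 47.12°
47.12° ≤ 2α = 69.98°  →  valid

δ = 47.12°, valid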